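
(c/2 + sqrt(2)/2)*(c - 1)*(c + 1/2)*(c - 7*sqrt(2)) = c^4/2 - 3*sqrt(2)*c^3 - c^3/4 - 29*c^2/4 + 3*sqrt(2)*c^2/2 + 3*sqrt(2)*c/2 + 7*c/2 + 7/2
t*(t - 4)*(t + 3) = t^3 - t^2 - 12*t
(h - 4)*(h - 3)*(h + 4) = h^3 - 3*h^2 - 16*h + 48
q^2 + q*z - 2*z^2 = (q - z)*(q + 2*z)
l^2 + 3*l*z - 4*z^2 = (l - z)*(l + 4*z)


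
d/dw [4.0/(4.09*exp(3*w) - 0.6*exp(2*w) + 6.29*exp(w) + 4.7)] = (-49.08*exp(2*w) + 4.8*exp(w) - 25.16)*exp(w)/(4.09*exp(3*w) - 0.6*exp(2*w) + 6.29*exp(w) + 4.7)^2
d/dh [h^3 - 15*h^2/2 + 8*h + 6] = 3*h^2 - 15*h + 8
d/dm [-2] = 0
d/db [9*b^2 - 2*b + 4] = 18*b - 2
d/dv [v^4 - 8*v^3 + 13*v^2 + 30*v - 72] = 4*v^3 - 24*v^2 + 26*v + 30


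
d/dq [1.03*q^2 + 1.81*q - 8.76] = 2.06*q + 1.81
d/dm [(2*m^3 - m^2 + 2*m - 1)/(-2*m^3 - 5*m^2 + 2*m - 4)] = 2*(-6*m^4 + 8*m^3 - 11*m^2 - m - 3)/(4*m^6 + 20*m^5 + 17*m^4 - 4*m^3 + 44*m^2 - 16*m + 16)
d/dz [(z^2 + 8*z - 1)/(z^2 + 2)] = 2*(-4*z^2 + 3*z + 8)/(z^4 + 4*z^2 + 4)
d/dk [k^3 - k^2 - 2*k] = 3*k^2 - 2*k - 2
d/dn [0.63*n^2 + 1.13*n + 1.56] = 1.26*n + 1.13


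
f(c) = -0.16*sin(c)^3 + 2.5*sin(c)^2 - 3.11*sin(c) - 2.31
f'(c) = -0.48*sin(c)^2*cos(c) + 5.0*sin(c)*cos(c) - 3.11*cos(c)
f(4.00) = 1.54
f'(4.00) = 4.69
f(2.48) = -3.31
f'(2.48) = 0.17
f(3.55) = -0.67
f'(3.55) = 4.75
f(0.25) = -2.93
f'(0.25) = -1.84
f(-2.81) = -1.03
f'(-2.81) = 4.53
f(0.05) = -2.46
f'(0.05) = -2.86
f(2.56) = -3.29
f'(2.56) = 0.42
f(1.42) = -3.10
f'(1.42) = 0.20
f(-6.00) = -2.99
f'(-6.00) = -1.68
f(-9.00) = -0.59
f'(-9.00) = 4.79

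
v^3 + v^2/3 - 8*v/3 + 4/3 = (v - 1)*(v - 2/3)*(v + 2)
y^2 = y^2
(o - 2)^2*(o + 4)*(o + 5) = o^4 + 5*o^3 - 12*o^2 - 44*o + 80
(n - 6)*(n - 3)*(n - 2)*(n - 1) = n^4 - 12*n^3 + 47*n^2 - 72*n + 36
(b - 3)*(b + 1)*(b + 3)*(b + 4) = b^4 + 5*b^3 - 5*b^2 - 45*b - 36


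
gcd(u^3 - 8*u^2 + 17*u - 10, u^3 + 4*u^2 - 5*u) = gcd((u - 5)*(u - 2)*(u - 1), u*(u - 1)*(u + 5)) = u - 1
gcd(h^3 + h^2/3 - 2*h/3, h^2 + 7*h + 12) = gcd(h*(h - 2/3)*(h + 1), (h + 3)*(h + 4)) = 1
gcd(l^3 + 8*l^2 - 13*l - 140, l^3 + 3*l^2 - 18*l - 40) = l^2 + l - 20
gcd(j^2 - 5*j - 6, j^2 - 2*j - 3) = j + 1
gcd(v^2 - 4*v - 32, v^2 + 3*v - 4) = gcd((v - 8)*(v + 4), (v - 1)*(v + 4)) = v + 4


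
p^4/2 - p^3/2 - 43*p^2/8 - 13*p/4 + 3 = (p/2 + 1)*(p - 4)*(p - 1/2)*(p + 3/2)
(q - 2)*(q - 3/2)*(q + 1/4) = q^3 - 13*q^2/4 + 17*q/8 + 3/4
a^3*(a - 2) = a^4 - 2*a^3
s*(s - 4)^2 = s^3 - 8*s^2 + 16*s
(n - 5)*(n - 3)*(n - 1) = n^3 - 9*n^2 + 23*n - 15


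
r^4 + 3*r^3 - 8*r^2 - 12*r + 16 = (r - 2)*(r - 1)*(r + 2)*(r + 4)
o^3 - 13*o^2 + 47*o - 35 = (o - 7)*(o - 5)*(o - 1)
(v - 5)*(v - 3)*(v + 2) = v^3 - 6*v^2 - v + 30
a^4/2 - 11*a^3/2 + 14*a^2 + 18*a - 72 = (a/2 + 1)*(a - 6)*(a - 4)*(a - 3)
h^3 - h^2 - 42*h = h*(h - 7)*(h + 6)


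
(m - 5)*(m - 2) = m^2 - 7*m + 10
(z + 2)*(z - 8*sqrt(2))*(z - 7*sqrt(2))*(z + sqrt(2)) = z^4 - 14*sqrt(2)*z^3 + 2*z^3 - 28*sqrt(2)*z^2 + 82*z^2 + 112*sqrt(2)*z + 164*z + 224*sqrt(2)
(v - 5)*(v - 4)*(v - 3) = v^3 - 12*v^2 + 47*v - 60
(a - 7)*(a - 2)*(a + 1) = a^3 - 8*a^2 + 5*a + 14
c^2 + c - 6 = (c - 2)*(c + 3)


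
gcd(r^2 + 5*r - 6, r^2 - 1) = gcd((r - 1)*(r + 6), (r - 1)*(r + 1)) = r - 1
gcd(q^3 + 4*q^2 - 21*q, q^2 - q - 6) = q - 3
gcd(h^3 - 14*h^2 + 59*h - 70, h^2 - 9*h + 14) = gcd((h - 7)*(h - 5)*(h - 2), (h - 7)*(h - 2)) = h^2 - 9*h + 14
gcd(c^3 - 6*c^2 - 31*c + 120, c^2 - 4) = 1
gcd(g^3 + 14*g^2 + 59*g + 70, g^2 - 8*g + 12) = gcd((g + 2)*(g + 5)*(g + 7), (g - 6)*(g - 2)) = 1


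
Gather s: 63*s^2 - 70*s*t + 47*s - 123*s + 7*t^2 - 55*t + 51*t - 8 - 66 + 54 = 63*s^2 + s*(-70*t - 76) + 7*t^2 - 4*t - 20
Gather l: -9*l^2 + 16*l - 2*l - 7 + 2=-9*l^2 + 14*l - 5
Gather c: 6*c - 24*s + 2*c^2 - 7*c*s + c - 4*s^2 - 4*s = 2*c^2 + c*(7 - 7*s) - 4*s^2 - 28*s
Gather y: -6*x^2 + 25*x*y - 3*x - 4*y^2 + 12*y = -6*x^2 - 3*x - 4*y^2 + y*(25*x + 12)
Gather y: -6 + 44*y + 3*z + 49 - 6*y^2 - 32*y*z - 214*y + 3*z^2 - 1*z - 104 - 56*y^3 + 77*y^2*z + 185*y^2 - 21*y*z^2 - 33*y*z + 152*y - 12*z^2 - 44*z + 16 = -56*y^3 + y^2*(77*z + 179) + y*(-21*z^2 - 65*z - 18) - 9*z^2 - 42*z - 45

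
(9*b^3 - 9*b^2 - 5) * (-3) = -27*b^3 + 27*b^2 + 15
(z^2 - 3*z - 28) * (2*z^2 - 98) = 2*z^4 - 6*z^3 - 154*z^2 + 294*z + 2744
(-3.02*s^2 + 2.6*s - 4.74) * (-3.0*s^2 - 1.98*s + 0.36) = 9.06*s^4 - 1.8204*s^3 + 7.9848*s^2 + 10.3212*s - 1.7064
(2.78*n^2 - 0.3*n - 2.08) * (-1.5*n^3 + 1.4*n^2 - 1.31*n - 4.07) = -4.17*n^5 + 4.342*n^4 - 0.9418*n^3 - 13.8336*n^2 + 3.9458*n + 8.4656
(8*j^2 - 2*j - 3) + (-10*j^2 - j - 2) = -2*j^2 - 3*j - 5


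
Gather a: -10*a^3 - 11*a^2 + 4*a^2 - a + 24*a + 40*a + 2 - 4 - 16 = -10*a^3 - 7*a^2 + 63*a - 18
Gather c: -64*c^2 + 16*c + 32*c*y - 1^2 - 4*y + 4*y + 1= -64*c^2 + c*(32*y + 16)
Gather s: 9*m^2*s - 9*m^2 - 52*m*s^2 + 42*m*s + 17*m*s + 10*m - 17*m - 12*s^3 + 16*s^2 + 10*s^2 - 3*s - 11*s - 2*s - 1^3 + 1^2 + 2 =-9*m^2 - 7*m - 12*s^3 + s^2*(26 - 52*m) + s*(9*m^2 + 59*m - 16) + 2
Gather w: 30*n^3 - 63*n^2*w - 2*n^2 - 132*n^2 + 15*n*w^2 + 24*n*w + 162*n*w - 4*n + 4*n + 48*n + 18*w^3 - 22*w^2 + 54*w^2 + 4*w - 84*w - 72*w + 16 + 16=30*n^3 - 134*n^2 + 48*n + 18*w^3 + w^2*(15*n + 32) + w*(-63*n^2 + 186*n - 152) + 32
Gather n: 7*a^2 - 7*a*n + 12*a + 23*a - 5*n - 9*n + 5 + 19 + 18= 7*a^2 + 35*a + n*(-7*a - 14) + 42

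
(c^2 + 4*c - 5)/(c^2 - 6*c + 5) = (c + 5)/(c - 5)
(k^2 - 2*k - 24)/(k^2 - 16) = (k - 6)/(k - 4)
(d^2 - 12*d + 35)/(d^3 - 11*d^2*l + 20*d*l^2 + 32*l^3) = (d^2 - 12*d + 35)/(d^3 - 11*d^2*l + 20*d*l^2 + 32*l^3)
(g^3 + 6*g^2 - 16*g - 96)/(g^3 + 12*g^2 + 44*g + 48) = (g - 4)/(g + 2)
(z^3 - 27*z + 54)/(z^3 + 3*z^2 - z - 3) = (z^3 - 27*z + 54)/(z^3 + 3*z^2 - z - 3)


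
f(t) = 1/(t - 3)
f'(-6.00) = -0.01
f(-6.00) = -0.11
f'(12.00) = -0.01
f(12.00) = 0.11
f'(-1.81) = -0.04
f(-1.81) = -0.21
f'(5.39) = -0.18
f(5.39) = 0.42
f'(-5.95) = -0.01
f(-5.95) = -0.11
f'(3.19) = -27.70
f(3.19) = 5.26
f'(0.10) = -0.12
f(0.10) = -0.34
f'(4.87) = -0.29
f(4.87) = 0.53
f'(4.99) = -0.25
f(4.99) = 0.50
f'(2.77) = -18.90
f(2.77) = -4.35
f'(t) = -1/(t - 3)^2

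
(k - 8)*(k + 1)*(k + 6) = k^3 - k^2 - 50*k - 48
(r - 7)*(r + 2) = r^2 - 5*r - 14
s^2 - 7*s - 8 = (s - 8)*(s + 1)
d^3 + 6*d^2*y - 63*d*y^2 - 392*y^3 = (d - 8*y)*(d + 7*y)^2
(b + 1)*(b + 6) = b^2 + 7*b + 6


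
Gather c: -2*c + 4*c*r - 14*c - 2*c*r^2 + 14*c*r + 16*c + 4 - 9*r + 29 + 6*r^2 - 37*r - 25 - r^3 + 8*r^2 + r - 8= c*(-2*r^2 + 18*r) - r^3 + 14*r^2 - 45*r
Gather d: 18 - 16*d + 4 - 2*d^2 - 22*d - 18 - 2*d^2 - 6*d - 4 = -4*d^2 - 44*d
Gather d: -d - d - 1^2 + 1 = -2*d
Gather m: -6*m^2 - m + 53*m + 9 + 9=-6*m^2 + 52*m + 18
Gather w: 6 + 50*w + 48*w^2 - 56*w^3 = -56*w^3 + 48*w^2 + 50*w + 6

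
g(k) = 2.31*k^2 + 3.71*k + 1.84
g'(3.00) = 17.57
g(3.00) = 33.76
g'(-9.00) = -37.87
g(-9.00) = 155.56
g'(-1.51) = -3.27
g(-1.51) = 1.50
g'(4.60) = 24.96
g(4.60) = 67.79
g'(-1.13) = -1.51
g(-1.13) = 0.60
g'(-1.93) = -5.21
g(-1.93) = 3.28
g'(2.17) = 13.74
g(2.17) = 20.77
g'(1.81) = 12.07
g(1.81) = 16.12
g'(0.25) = 4.86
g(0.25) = 2.91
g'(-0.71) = 0.43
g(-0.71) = 0.37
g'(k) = 4.62*k + 3.71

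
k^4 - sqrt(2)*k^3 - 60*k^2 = k^2*(k - 6*sqrt(2))*(k + 5*sqrt(2))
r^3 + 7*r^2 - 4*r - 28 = (r - 2)*(r + 2)*(r + 7)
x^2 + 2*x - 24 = (x - 4)*(x + 6)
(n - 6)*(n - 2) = n^2 - 8*n + 12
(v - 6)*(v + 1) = v^2 - 5*v - 6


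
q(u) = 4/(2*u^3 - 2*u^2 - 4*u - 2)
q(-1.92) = -0.25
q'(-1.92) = -0.41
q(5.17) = 0.02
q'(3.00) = -0.31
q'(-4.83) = -0.01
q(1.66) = -0.80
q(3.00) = 0.18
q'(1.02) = 0.20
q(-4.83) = -0.02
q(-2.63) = -0.10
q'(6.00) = -0.00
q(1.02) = -0.66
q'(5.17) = -0.01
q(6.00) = 0.01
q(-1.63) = -0.42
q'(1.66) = -0.94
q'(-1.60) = -0.89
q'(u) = 4*(-6*u^2 + 4*u + 4)/(2*u^3 - 2*u^2 - 4*u - 2)^2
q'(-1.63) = -0.83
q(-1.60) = -0.45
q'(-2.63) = -0.11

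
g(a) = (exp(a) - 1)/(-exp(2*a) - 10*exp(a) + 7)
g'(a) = (exp(a) - 1)*(2*exp(2*a) + 10*exp(a))/(-exp(2*a) - 10*exp(a) + 7)^2 + exp(a)/(-exp(2*a) - 10*exp(a) + 7)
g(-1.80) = -0.16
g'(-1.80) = -0.02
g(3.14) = -0.03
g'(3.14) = 0.02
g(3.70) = -0.02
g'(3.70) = 0.02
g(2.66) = -0.04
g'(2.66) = 0.02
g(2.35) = -0.05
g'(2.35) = 0.02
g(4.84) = -0.01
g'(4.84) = 0.01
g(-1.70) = -0.16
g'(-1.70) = -0.02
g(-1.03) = -0.19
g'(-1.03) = -0.12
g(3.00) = -0.03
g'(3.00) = 0.02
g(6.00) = 0.00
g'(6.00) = 0.00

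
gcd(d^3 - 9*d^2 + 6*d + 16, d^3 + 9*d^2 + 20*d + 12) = d + 1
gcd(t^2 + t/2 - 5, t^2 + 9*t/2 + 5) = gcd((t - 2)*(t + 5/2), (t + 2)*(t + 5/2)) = t + 5/2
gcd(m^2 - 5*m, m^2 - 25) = m - 5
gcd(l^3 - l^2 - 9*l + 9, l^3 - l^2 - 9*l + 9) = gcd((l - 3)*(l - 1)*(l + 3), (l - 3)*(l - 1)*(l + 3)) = l^3 - l^2 - 9*l + 9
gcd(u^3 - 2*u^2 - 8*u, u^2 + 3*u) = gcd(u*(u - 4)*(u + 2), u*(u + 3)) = u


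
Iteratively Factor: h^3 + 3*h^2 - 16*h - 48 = (h + 4)*(h^2 - h - 12) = (h - 4)*(h + 4)*(h + 3)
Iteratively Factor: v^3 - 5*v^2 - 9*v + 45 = (v + 3)*(v^2 - 8*v + 15) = (v - 5)*(v + 3)*(v - 3)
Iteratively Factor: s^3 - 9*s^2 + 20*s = (s - 4)*(s^2 - 5*s) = s*(s - 4)*(s - 5)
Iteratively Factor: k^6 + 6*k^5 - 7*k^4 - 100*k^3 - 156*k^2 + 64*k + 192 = (k + 2)*(k^5 + 4*k^4 - 15*k^3 - 70*k^2 - 16*k + 96) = (k - 1)*(k + 2)*(k^4 + 5*k^3 - 10*k^2 - 80*k - 96) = (k - 1)*(k + 2)^2*(k^3 + 3*k^2 - 16*k - 48) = (k - 1)*(k + 2)^2*(k + 4)*(k^2 - k - 12) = (k - 1)*(k + 2)^2*(k + 3)*(k + 4)*(k - 4)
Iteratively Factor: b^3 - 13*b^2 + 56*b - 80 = (b - 5)*(b^2 - 8*b + 16) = (b - 5)*(b - 4)*(b - 4)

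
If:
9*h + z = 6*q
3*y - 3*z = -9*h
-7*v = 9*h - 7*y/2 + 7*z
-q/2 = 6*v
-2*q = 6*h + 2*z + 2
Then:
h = 35/66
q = 24/77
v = -2/77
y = -346/77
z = -447/154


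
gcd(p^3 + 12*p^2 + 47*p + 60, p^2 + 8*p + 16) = p + 4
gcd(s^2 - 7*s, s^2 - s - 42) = s - 7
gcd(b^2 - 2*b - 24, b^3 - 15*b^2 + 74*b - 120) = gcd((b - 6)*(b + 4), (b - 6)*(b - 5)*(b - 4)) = b - 6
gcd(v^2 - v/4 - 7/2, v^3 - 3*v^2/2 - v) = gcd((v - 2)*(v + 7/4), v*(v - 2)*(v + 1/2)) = v - 2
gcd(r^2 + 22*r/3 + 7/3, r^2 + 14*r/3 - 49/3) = r + 7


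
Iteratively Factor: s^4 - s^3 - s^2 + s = (s)*(s^3 - s^2 - s + 1) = s*(s - 1)*(s^2 - 1) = s*(s - 1)*(s + 1)*(s - 1)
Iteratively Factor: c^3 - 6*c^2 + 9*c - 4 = (c - 1)*(c^2 - 5*c + 4) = (c - 4)*(c - 1)*(c - 1)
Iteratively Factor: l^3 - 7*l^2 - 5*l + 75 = (l - 5)*(l^2 - 2*l - 15) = (l - 5)*(l + 3)*(l - 5)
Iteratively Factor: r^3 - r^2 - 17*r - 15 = (r + 3)*(r^2 - 4*r - 5) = (r - 5)*(r + 3)*(r + 1)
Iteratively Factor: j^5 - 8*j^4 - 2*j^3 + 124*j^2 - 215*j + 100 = (j - 5)*(j^4 - 3*j^3 - 17*j^2 + 39*j - 20) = (j - 5)*(j + 4)*(j^3 - 7*j^2 + 11*j - 5) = (j - 5)*(j - 1)*(j + 4)*(j^2 - 6*j + 5) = (j - 5)^2*(j - 1)*(j + 4)*(j - 1)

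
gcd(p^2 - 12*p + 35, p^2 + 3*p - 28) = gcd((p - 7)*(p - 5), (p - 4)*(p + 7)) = 1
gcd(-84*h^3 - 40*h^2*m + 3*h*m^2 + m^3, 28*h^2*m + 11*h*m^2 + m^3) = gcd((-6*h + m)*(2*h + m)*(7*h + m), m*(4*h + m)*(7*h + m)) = 7*h + m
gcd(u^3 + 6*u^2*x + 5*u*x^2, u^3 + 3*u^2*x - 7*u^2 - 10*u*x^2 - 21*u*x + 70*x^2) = u + 5*x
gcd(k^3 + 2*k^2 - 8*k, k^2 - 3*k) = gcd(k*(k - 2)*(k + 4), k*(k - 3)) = k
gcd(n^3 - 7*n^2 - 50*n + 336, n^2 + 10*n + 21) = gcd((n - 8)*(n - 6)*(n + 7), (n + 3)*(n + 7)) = n + 7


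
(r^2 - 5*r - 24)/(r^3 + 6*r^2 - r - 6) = (r^2 - 5*r - 24)/(r^3 + 6*r^2 - r - 6)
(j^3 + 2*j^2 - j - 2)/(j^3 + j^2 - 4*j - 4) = (j - 1)/(j - 2)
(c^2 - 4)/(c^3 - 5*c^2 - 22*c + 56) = (c + 2)/(c^2 - 3*c - 28)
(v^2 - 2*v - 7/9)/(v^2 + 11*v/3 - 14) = (v + 1/3)/(v + 6)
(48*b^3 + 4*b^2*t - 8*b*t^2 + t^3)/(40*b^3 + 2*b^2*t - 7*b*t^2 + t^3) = (-6*b + t)/(-5*b + t)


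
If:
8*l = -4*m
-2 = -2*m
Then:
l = -1/2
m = 1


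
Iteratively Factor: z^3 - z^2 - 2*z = (z - 2)*(z^2 + z) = (z - 2)*(z + 1)*(z)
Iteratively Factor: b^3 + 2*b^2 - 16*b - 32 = (b - 4)*(b^2 + 6*b + 8) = (b - 4)*(b + 2)*(b + 4)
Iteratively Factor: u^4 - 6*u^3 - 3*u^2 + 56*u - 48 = (u + 3)*(u^3 - 9*u^2 + 24*u - 16) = (u - 1)*(u + 3)*(u^2 - 8*u + 16) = (u - 4)*(u - 1)*(u + 3)*(u - 4)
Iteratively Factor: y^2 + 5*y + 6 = (y + 2)*(y + 3)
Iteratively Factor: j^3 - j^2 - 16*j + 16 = (j + 4)*(j^2 - 5*j + 4) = (j - 1)*(j + 4)*(j - 4)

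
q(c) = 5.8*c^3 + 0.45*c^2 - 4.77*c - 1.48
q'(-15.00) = 3896.73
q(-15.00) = -19403.68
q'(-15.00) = 3896.73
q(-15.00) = -19403.68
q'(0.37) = -2.05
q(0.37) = -2.89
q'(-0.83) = 6.47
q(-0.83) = -0.53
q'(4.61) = 369.17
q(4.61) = 554.33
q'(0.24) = -3.55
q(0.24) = -2.52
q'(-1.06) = 13.83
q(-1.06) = -2.83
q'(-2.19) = 76.71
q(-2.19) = -49.80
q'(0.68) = 3.89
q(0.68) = -2.69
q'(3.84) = 255.26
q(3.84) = 315.25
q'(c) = 17.4*c^2 + 0.9*c - 4.77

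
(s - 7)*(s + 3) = s^2 - 4*s - 21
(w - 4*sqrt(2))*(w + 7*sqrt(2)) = w^2 + 3*sqrt(2)*w - 56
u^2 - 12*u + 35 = (u - 7)*(u - 5)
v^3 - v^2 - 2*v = v*(v - 2)*(v + 1)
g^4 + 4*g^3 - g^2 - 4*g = g*(g - 1)*(g + 1)*(g + 4)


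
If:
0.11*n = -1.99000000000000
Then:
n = -18.09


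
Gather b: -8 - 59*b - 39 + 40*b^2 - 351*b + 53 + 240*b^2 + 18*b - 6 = 280*b^2 - 392*b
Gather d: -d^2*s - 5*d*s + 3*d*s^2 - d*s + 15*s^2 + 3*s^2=-d^2*s + d*(3*s^2 - 6*s) + 18*s^2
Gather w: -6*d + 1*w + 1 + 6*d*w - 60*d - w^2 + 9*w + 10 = -66*d - w^2 + w*(6*d + 10) + 11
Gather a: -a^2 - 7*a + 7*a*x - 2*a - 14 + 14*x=-a^2 + a*(7*x - 9) + 14*x - 14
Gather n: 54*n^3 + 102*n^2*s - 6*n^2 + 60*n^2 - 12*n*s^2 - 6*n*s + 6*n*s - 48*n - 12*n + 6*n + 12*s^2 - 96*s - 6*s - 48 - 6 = 54*n^3 + n^2*(102*s + 54) + n*(-12*s^2 - 54) + 12*s^2 - 102*s - 54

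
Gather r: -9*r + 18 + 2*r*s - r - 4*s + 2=r*(2*s - 10) - 4*s + 20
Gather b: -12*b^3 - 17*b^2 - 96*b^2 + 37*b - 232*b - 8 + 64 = -12*b^3 - 113*b^2 - 195*b + 56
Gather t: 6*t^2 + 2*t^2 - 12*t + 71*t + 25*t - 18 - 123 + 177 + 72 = 8*t^2 + 84*t + 108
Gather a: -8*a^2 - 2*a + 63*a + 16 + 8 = -8*a^2 + 61*a + 24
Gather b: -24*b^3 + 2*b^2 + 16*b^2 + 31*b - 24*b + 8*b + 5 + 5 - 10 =-24*b^3 + 18*b^2 + 15*b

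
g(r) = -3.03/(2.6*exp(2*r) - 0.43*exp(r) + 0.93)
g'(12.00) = 0.00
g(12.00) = 0.00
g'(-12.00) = 0.00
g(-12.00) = -3.26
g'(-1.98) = 0.14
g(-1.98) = -3.29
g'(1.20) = 0.21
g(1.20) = -0.11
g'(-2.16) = 0.07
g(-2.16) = -3.31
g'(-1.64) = 0.38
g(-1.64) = -3.21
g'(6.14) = 0.00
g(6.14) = -0.00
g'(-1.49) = 0.54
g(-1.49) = -3.14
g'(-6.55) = -0.00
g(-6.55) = -3.26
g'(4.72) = 0.00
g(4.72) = -0.00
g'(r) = -3.03*(-5.2*exp(2*r) + 0.43*exp(r))/(2.6*exp(2*r) - 0.43*exp(r) + 0.93)^2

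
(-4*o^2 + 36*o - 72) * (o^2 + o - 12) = -4*o^4 + 32*o^3 + 12*o^2 - 504*o + 864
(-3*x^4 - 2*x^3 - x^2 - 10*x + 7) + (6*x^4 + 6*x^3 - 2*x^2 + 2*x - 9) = 3*x^4 + 4*x^3 - 3*x^2 - 8*x - 2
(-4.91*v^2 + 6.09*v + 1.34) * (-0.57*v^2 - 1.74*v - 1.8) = 2.7987*v^4 + 5.0721*v^3 - 2.5224*v^2 - 13.2936*v - 2.412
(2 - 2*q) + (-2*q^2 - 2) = -2*q^2 - 2*q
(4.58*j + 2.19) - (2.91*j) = 1.67*j + 2.19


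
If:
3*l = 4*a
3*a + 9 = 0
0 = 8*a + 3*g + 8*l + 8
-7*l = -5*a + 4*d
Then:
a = -3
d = 13/4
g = 16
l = -4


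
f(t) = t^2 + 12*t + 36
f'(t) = 2*t + 12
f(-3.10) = 8.41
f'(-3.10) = 5.80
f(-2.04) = 15.68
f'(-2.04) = 7.92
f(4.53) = 110.88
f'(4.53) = 21.06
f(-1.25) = 22.56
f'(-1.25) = 9.50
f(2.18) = 66.91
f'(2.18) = 16.36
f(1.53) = 56.70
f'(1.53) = 15.06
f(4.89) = 118.59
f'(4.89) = 21.78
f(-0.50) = 30.25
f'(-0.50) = 11.00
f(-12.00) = 36.00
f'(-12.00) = -12.00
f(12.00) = 324.00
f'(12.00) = 36.00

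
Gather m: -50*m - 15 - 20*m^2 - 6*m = -20*m^2 - 56*m - 15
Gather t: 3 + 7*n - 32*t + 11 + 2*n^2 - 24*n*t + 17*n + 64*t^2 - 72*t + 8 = 2*n^2 + 24*n + 64*t^2 + t*(-24*n - 104) + 22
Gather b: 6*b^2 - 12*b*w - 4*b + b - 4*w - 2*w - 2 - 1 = 6*b^2 + b*(-12*w - 3) - 6*w - 3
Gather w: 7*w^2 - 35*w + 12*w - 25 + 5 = 7*w^2 - 23*w - 20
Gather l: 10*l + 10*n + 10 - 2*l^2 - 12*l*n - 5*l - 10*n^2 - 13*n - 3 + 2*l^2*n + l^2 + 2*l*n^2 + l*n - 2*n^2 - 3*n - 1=l^2*(2*n - 1) + l*(2*n^2 - 11*n + 5) - 12*n^2 - 6*n + 6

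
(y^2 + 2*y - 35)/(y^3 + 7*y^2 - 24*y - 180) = (y + 7)/(y^2 + 12*y + 36)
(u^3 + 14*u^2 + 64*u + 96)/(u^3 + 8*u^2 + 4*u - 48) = (u + 4)/(u - 2)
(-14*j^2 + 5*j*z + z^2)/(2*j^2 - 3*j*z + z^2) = (7*j + z)/(-j + z)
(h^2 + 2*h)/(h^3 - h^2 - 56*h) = (h + 2)/(h^2 - h - 56)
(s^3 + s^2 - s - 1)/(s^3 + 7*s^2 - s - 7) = (s + 1)/(s + 7)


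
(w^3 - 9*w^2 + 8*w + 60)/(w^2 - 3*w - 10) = w - 6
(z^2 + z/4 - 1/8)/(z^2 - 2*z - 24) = (-z^2 - z/4 + 1/8)/(-z^2 + 2*z + 24)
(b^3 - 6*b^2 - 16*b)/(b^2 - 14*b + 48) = b*(b + 2)/(b - 6)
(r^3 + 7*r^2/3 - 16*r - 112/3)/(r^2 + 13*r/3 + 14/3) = (r^2 - 16)/(r + 2)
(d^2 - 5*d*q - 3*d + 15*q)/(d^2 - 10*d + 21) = (d - 5*q)/(d - 7)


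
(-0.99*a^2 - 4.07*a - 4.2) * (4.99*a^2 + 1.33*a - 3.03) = -4.9401*a^4 - 21.626*a^3 - 23.3714*a^2 + 6.7461*a + 12.726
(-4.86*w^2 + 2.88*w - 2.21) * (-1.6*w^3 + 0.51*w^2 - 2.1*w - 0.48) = 7.776*w^5 - 7.0866*w^4 + 15.2108*w^3 - 4.8423*w^2 + 3.2586*w + 1.0608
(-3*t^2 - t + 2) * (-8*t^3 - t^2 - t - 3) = 24*t^5 + 11*t^4 - 12*t^3 + 8*t^2 + t - 6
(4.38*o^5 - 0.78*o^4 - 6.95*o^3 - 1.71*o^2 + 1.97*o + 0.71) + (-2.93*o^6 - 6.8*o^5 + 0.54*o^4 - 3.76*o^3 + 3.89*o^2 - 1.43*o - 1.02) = -2.93*o^6 - 2.42*o^5 - 0.24*o^4 - 10.71*o^3 + 2.18*o^2 + 0.54*o - 0.31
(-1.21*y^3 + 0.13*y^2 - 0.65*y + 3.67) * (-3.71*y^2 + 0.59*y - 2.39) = 4.4891*y^5 - 1.1962*y^4 + 5.3801*y^3 - 14.3099*y^2 + 3.7188*y - 8.7713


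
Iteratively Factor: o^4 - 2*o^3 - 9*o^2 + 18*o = (o - 2)*(o^3 - 9*o) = o*(o - 2)*(o^2 - 9) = o*(o - 3)*(o - 2)*(o + 3)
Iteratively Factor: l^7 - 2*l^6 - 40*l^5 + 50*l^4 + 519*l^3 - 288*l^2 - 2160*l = (l - 4)*(l^6 + 2*l^5 - 32*l^4 - 78*l^3 + 207*l^2 + 540*l) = (l - 4)*(l - 3)*(l^5 + 5*l^4 - 17*l^3 - 129*l^2 - 180*l) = (l - 4)*(l - 3)*(l + 3)*(l^4 + 2*l^3 - 23*l^2 - 60*l) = l*(l - 4)*(l - 3)*(l + 3)*(l^3 + 2*l^2 - 23*l - 60) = l*(l - 4)*(l - 3)*(l + 3)^2*(l^2 - l - 20) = l*(l - 4)*(l - 3)*(l + 3)^2*(l + 4)*(l - 5)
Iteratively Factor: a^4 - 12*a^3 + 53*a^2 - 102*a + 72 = (a - 3)*(a^3 - 9*a^2 + 26*a - 24) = (a - 3)*(a - 2)*(a^2 - 7*a + 12) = (a - 4)*(a - 3)*(a - 2)*(a - 3)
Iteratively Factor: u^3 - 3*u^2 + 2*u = (u)*(u^2 - 3*u + 2) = u*(u - 2)*(u - 1)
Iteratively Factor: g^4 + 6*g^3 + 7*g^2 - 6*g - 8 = (g + 4)*(g^3 + 2*g^2 - g - 2) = (g + 1)*(g + 4)*(g^2 + g - 2) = (g + 1)*(g + 2)*(g + 4)*(g - 1)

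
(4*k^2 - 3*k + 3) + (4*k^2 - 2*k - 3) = 8*k^2 - 5*k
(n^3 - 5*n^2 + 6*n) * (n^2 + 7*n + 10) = n^5 + 2*n^4 - 19*n^3 - 8*n^2 + 60*n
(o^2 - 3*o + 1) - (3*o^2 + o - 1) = -2*o^2 - 4*o + 2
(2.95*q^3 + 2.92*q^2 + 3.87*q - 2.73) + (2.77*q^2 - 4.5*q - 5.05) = 2.95*q^3 + 5.69*q^2 - 0.63*q - 7.78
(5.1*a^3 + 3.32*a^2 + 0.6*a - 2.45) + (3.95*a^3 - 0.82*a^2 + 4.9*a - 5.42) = 9.05*a^3 + 2.5*a^2 + 5.5*a - 7.87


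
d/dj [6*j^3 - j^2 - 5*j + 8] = 18*j^2 - 2*j - 5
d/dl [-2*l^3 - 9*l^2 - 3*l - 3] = -6*l^2 - 18*l - 3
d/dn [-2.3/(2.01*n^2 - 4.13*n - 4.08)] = (9.246*n - 9.499)/(-2.01*n^2 + 4.13*n + 4.08)^2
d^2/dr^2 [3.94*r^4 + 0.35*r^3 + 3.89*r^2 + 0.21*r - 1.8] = 47.28*r^2 + 2.1*r + 7.78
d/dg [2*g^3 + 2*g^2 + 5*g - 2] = 6*g^2 + 4*g + 5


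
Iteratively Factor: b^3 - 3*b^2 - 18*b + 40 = (b - 5)*(b^2 + 2*b - 8) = (b - 5)*(b + 4)*(b - 2)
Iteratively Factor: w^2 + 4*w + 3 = (w + 3)*(w + 1)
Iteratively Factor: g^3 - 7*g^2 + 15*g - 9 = (g - 1)*(g^2 - 6*g + 9) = (g - 3)*(g - 1)*(g - 3)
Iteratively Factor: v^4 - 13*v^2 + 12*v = (v - 1)*(v^3 + v^2 - 12*v) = (v - 1)*(v + 4)*(v^2 - 3*v) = (v - 3)*(v - 1)*(v + 4)*(v)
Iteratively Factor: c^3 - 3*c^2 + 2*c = (c - 1)*(c^2 - 2*c) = c*(c - 1)*(c - 2)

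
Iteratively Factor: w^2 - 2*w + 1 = (w - 1)*(w - 1)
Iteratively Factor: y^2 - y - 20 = (y - 5)*(y + 4)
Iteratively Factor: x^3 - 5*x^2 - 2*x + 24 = (x - 3)*(x^2 - 2*x - 8) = (x - 3)*(x + 2)*(x - 4)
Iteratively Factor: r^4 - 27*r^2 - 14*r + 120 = (r + 3)*(r^3 - 3*r^2 - 18*r + 40) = (r - 5)*(r + 3)*(r^2 + 2*r - 8) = (r - 5)*(r + 3)*(r + 4)*(r - 2)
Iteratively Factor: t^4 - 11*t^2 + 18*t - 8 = (t - 1)*(t^3 + t^2 - 10*t + 8) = (t - 2)*(t - 1)*(t^2 + 3*t - 4) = (t - 2)*(t - 1)*(t + 4)*(t - 1)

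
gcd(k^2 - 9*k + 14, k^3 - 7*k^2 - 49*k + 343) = k - 7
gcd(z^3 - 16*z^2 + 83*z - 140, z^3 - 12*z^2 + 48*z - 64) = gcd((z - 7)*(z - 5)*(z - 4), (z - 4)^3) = z - 4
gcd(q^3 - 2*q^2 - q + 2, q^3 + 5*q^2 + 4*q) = q + 1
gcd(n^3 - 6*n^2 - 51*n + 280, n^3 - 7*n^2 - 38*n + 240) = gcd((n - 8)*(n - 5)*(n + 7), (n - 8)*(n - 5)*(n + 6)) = n^2 - 13*n + 40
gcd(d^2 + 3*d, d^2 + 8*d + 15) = d + 3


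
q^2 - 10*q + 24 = (q - 6)*(q - 4)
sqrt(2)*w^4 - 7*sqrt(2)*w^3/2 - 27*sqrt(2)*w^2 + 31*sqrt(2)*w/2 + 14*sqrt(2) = (w - 7)*(w - 1)*(w + 4)*(sqrt(2)*w + sqrt(2)/2)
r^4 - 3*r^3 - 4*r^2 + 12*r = r*(r - 3)*(r - 2)*(r + 2)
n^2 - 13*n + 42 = (n - 7)*(n - 6)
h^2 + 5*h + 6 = (h + 2)*(h + 3)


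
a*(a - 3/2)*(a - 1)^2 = a^4 - 7*a^3/2 + 4*a^2 - 3*a/2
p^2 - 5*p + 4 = (p - 4)*(p - 1)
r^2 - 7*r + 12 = (r - 4)*(r - 3)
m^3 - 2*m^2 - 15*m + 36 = (m - 3)^2*(m + 4)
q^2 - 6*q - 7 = (q - 7)*(q + 1)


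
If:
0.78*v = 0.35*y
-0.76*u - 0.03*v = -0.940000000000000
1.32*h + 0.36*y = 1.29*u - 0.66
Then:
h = 0.708732057416268 - 0.290037265366213*y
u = 1.23684210526316 - 0.0177125506072875*y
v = 0.448717948717949*y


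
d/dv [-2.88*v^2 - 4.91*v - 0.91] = -5.76*v - 4.91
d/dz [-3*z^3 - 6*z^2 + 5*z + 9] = -9*z^2 - 12*z + 5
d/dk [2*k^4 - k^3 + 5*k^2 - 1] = k*(8*k^2 - 3*k + 10)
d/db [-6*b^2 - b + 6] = -12*b - 1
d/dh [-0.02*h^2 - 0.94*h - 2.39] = -0.04*h - 0.94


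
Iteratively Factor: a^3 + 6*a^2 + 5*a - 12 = (a + 3)*(a^2 + 3*a - 4) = (a - 1)*(a + 3)*(a + 4)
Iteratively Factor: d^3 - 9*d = (d)*(d^2 - 9) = d*(d + 3)*(d - 3)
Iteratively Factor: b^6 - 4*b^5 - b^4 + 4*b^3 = (b - 1)*(b^5 - 3*b^4 - 4*b^3) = (b - 1)*(b + 1)*(b^4 - 4*b^3) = b*(b - 1)*(b + 1)*(b^3 - 4*b^2) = b^2*(b - 1)*(b + 1)*(b^2 - 4*b) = b^2*(b - 4)*(b - 1)*(b + 1)*(b)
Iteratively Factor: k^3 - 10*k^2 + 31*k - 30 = (k - 5)*(k^2 - 5*k + 6) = (k - 5)*(k - 2)*(k - 3)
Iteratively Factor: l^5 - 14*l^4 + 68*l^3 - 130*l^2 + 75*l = (l - 5)*(l^4 - 9*l^3 + 23*l^2 - 15*l) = l*(l - 5)*(l^3 - 9*l^2 + 23*l - 15) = l*(l - 5)*(l - 3)*(l^2 - 6*l + 5) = l*(l - 5)*(l - 3)*(l - 1)*(l - 5)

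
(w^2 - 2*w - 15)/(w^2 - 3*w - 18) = (w - 5)/(w - 6)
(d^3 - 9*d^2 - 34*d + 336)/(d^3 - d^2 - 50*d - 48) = (d - 7)/(d + 1)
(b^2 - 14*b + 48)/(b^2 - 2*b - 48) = (b - 6)/(b + 6)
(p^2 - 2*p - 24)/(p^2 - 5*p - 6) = (p + 4)/(p + 1)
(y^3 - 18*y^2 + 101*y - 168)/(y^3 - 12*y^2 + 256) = (y^2 - 10*y + 21)/(y^2 - 4*y - 32)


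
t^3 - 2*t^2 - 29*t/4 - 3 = (t - 4)*(t + 1/2)*(t + 3/2)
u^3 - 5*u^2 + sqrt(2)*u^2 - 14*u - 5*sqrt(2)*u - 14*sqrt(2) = (u - 7)*(u + 2)*(u + sqrt(2))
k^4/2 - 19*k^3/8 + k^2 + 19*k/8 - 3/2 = (k/2 + 1/2)*(k - 4)*(k - 1)*(k - 3/4)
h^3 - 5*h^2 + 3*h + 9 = (h - 3)^2*(h + 1)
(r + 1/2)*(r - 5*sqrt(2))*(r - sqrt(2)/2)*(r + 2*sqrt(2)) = r^4 - 7*sqrt(2)*r^3/2 + r^3/2 - 17*r^2 - 7*sqrt(2)*r^2/4 - 17*r/2 + 10*sqrt(2)*r + 5*sqrt(2)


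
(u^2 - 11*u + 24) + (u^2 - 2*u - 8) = 2*u^2 - 13*u + 16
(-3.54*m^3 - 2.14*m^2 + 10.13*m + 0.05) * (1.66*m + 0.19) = -5.8764*m^4 - 4.225*m^3 + 16.4092*m^2 + 2.0077*m + 0.0095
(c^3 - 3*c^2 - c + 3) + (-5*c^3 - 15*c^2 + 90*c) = -4*c^3 - 18*c^2 + 89*c + 3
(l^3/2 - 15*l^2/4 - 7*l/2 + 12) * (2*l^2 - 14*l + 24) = l^5 - 29*l^4/2 + 115*l^3/2 - 17*l^2 - 252*l + 288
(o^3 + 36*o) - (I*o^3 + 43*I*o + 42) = o^3 - I*o^3 + 36*o - 43*I*o - 42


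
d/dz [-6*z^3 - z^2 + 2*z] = -18*z^2 - 2*z + 2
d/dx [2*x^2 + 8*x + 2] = 4*x + 8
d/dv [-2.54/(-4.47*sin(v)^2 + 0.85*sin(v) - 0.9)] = (2.159 - 22.7076*sin(v))*cos(v)/(4.47*sin(v)^2 - 0.85*sin(v) + 0.9)^2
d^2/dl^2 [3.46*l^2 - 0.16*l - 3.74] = 6.92000000000000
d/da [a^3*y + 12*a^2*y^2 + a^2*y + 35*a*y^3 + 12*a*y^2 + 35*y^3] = y*(3*a^2 + 24*a*y + 2*a + 35*y^2 + 12*y)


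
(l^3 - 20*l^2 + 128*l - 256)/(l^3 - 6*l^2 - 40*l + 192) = (l - 8)/(l + 6)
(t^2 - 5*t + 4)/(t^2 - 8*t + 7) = (t - 4)/(t - 7)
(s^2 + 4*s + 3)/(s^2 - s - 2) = (s + 3)/(s - 2)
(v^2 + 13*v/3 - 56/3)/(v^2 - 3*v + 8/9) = 3*(v + 7)/(3*v - 1)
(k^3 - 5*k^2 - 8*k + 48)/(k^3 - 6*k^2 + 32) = (k + 3)/(k + 2)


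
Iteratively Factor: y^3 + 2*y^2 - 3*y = (y - 1)*(y^2 + 3*y) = (y - 1)*(y + 3)*(y)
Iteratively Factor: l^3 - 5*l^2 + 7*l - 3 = (l - 1)*(l^2 - 4*l + 3) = (l - 1)^2*(l - 3)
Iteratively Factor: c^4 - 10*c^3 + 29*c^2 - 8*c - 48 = (c + 1)*(c^3 - 11*c^2 + 40*c - 48) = (c - 4)*(c + 1)*(c^2 - 7*c + 12) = (c - 4)*(c - 3)*(c + 1)*(c - 4)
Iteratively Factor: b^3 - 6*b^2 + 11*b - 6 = (b - 1)*(b^2 - 5*b + 6) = (b - 2)*(b - 1)*(b - 3)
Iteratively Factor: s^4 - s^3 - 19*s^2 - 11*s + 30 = (s - 5)*(s^3 + 4*s^2 + s - 6) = (s - 5)*(s + 3)*(s^2 + s - 2) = (s - 5)*(s - 1)*(s + 3)*(s + 2)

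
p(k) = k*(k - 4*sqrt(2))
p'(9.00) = 12.34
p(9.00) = 30.09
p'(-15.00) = -35.66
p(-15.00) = 309.85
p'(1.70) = -2.26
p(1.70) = -6.73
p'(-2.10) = -9.86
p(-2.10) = 16.29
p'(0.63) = -4.40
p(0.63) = -3.17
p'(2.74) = -0.18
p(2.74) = -7.99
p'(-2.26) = -10.18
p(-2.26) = 17.89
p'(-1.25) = -8.16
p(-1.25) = 8.63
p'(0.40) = -4.86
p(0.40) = -2.10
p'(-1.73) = -9.12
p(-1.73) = 12.78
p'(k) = 2*k - 4*sqrt(2)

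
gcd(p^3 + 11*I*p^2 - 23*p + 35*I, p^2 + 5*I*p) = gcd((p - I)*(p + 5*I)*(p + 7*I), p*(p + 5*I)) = p + 5*I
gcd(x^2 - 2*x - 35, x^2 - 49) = x - 7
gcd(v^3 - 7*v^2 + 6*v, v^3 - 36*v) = v^2 - 6*v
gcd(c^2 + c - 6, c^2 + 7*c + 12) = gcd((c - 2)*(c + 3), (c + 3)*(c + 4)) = c + 3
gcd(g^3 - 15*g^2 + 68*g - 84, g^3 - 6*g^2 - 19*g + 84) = g - 7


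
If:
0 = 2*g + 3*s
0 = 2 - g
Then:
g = 2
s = -4/3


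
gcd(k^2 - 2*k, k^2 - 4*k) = k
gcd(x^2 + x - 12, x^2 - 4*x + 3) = x - 3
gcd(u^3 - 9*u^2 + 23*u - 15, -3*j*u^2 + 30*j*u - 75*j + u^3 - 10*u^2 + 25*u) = u - 5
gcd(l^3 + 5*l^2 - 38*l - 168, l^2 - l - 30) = l - 6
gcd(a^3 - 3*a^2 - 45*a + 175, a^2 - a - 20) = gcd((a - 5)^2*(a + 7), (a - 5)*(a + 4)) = a - 5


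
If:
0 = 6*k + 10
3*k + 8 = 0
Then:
No Solution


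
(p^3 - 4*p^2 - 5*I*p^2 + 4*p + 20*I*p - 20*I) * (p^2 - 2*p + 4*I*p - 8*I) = p^5 - 6*p^4 - I*p^4 + 32*p^3 + 6*I*p^3 - 128*p^2 - 12*I*p^2 + 240*p + 8*I*p - 160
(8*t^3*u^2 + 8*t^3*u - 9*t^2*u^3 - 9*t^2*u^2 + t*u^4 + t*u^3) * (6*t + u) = 48*t^4*u^2 + 48*t^4*u - 46*t^3*u^3 - 46*t^3*u^2 - 3*t^2*u^4 - 3*t^2*u^3 + t*u^5 + t*u^4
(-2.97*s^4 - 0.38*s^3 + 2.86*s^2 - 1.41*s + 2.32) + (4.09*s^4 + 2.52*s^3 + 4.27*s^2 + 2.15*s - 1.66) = 1.12*s^4 + 2.14*s^3 + 7.13*s^2 + 0.74*s + 0.66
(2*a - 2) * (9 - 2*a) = -4*a^2 + 22*a - 18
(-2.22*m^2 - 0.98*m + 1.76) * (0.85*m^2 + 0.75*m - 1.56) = -1.887*m^4 - 2.498*m^3 + 4.2242*m^2 + 2.8488*m - 2.7456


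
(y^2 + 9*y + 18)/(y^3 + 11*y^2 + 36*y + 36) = 1/(y + 2)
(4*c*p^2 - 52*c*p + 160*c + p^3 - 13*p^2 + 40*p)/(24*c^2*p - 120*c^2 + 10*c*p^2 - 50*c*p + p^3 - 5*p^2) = (p - 8)/(6*c + p)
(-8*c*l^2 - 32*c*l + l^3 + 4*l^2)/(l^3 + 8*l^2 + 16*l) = (-8*c + l)/(l + 4)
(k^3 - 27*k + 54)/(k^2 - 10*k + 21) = (k^2 + 3*k - 18)/(k - 7)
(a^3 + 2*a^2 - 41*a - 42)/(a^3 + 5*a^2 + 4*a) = (a^2 + a - 42)/(a*(a + 4))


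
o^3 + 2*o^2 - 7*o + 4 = (o - 1)^2*(o + 4)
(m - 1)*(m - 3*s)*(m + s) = m^3 - 2*m^2*s - m^2 - 3*m*s^2 + 2*m*s + 3*s^2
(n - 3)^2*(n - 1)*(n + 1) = n^4 - 6*n^3 + 8*n^2 + 6*n - 9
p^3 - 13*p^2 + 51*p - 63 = (p - 7)*(p - 3)^2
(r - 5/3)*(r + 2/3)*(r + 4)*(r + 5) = r^4 + 8*r^3 + 89*r^2/9 - 30*r - 200/9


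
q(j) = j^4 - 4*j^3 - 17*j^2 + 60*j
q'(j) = 4*j^3 - 12*j^2 - 34*j + 60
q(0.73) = 33.47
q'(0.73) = 30.34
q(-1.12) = -81.33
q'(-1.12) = 77.41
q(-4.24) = 68.07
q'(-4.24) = -316.47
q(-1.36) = -99.56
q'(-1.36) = 73.98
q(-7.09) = 2672.53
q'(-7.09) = -1727.76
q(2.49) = 20.69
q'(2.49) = -37.31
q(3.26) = -10.71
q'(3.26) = -39.79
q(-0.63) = -43.39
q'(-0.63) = 75.66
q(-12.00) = 24480.00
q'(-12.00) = -8172.00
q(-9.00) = 7560.00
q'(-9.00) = -3522.00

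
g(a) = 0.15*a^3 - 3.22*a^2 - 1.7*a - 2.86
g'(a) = 0.45*a^2 - 6.44*a - 1.7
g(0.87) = -6.68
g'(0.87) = -6.96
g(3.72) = -46.02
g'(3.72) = -19.43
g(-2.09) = -14.74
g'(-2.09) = 13.73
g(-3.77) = -50.25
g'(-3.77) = 28.97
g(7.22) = -126.53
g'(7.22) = -24.74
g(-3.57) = -44.65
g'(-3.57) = 27.03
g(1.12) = -8.59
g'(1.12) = -8.35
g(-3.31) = -37.95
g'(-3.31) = 24.55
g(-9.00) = -357.73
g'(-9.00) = 92.71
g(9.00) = -169.63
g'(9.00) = -23.21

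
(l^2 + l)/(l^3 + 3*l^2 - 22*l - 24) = l/(l^2 + 2*l - 24)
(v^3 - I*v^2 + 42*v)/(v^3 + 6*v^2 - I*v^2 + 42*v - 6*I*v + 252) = v/(v + 6)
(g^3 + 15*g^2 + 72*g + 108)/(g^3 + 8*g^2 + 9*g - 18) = (g + 6)/(g - 1)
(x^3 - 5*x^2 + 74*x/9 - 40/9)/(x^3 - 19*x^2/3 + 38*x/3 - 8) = (x - 5/3)/(x - 3)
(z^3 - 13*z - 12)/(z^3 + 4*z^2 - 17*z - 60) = (z + 1)/(z + 5)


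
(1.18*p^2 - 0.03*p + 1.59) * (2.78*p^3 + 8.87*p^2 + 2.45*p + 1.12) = 3.2804*p^5 + 10.3832*p^4 + 7.0451*p^3 + 15.3514*p^2 + 3.8619*p + 1.7808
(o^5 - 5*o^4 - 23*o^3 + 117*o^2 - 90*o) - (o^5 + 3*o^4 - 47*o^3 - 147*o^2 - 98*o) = -8*o^4 + 24*o^3 + 264*o^2 + 8*o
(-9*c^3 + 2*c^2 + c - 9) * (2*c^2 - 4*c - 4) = -18*c^5 + 40*c^4 + 30*c^3 - 30*c^2 + 32*c + 36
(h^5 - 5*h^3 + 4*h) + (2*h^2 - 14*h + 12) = h^5 - 5*h^3 + 2*h^2 - 10*h + 12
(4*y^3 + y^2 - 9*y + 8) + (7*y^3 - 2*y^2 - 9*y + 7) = 11*y^3 - y^2 - 18*y + 15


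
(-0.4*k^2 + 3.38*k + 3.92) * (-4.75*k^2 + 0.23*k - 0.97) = 1.9*k^4 - 16.147*k^3 - 17.4546*k^2 - 2.377*k - 3.8024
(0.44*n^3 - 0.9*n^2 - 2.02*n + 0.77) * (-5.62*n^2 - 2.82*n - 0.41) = -2.4728*n^5 + 3.8172*n^4 + 13.71*n^3 + 1.738*n^2 - 1.3432*n - 0.3157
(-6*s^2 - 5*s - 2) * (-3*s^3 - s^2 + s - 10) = 18*s^5 + 21*s^4 + 5*s^3 + 57*s^2 + 48*s + 20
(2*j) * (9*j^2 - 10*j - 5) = 18*j^3 - 20*j^2 - 10*j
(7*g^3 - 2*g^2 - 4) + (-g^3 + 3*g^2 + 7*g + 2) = 6*g^3 + g^2 + 7*g - 2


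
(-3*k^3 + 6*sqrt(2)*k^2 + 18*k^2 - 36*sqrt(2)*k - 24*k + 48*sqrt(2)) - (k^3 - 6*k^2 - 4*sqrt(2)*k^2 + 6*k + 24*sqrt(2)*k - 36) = -4*k^3 + 10*sqrt(2)*k^2 + 24*k^2 - 60*sqrt(2)*k - 30*k + 36 + 48*sqrt(2)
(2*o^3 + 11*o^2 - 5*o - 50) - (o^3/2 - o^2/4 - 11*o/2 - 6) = 3*o^3/2 + 45*o^2/4 + o/2 - 44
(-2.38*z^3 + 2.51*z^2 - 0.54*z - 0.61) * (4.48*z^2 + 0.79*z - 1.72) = -10.6624*z^5 + 9.3646*z^4 + 3.6573*z^3 - 7.4766*z^2 + 0.4469*z + 1.0492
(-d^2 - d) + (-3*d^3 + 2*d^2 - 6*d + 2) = -3*d^3 + d^2 - 7*d + 2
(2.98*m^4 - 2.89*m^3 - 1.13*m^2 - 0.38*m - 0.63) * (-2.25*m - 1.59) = -6.705*m^5 + 1.7643*m^4 + 7.1376*m^3 + 2.6517*m^2 + 2.0217*m + 1.0017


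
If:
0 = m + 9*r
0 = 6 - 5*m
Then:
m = 6/5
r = -2/15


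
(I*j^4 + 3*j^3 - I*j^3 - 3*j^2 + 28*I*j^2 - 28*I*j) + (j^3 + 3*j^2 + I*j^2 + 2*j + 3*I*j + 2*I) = I*j^4 + 4*j^3 - I*j^3 + 29*I*j^2 + 2*j - 25*I*j + 2*I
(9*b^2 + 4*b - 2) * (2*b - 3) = 18*b^3 - 19*b^2 - 16*b + 6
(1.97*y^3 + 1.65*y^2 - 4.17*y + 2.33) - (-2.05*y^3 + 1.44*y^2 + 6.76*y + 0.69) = 4.02*y^3 + 0.21*y^2 - 10.93*y + 1.64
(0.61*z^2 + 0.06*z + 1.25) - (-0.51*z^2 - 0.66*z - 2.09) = 1.12*z^2 + 0.72*z + 3.34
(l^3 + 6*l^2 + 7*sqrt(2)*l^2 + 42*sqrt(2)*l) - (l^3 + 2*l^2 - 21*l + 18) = 4*l^2 + 7*sqrt(2)*l^2 + 21*l + 42*sqrt(2)*l - 18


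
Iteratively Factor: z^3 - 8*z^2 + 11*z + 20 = (z - 4)*(z^2 - 4*z - 5) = (z - 4)*(z + 1)*(z - 5)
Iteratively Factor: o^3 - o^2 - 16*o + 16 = (o - 1)*(o^2 - 16) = (o - 4)*(o - 1)*(o + 4)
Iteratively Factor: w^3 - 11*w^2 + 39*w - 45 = (w - 3)*(w^2 - 8*w + 15) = (w - 5)*(w - 3)*(w - 3)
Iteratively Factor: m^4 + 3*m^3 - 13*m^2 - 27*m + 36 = (m - 3)*(m^3 + 6*m^2 + 5*m - 12) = (m - 3)*(m + 4)*(m^2 + 2*m - 3) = (m - 3)*(m + 3)*(m + 4)*(m - 1)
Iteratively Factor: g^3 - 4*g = (g)*(g^2 - 4) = g*(g + 2)*(g - 2)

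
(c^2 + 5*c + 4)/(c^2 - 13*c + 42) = (c^2 + 5*c + 4)/(c^2 - 13*c + 42)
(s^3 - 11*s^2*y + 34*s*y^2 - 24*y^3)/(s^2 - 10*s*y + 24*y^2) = s - y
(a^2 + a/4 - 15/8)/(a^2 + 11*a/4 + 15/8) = (4*a - 5)/(4*a + 5)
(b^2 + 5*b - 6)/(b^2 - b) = (b + 6)/b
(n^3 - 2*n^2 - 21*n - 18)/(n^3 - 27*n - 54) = (n + 1)/(n + 3)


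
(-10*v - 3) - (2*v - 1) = -12*v - 2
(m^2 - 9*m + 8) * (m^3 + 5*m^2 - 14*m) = m^5 - 4*m^4 - 51*m^3 + 166*m^2 - 112*m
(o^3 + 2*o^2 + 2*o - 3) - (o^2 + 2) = o^3 + o^2 + 2*o - 5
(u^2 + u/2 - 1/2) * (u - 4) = u^3 - 7*u^2/2 - 5*u/2 + 2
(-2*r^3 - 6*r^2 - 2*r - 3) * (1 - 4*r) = 8*r^4 + 22*r^3 + 2*r^2 + 10*r - 3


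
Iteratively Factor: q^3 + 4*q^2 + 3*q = (q + 1)*(q^2 + 3*q) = q*(q + 1)*(q + 3)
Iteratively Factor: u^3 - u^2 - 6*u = (u - 3)*(u^2 + 2*u) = u*(u - 3)*(u + 2)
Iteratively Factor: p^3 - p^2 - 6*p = (p + 2)*(p^2 - 3*p) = p*(p + 2)*(p - 3)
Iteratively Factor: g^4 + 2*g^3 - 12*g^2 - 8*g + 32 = (g - 2)*(g^3 + 4*g^2 - 4*g - 16) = (g - 2)*(g + 2)*(g^2 + 2*g - 8) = (g - 2)^2*(g + 2)*(g + 4)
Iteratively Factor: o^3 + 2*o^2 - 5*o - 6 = (o + 3)*(o^2 - o - 2) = (o - 2)*(o + 3)*(o + 1)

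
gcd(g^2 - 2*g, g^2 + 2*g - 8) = g - 2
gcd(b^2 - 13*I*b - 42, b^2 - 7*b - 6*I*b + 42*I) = b - 6*I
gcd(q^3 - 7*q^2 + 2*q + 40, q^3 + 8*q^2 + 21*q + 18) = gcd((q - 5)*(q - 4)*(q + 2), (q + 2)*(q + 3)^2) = q + 2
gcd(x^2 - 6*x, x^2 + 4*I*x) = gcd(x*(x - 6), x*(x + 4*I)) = x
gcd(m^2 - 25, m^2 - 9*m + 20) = m - 5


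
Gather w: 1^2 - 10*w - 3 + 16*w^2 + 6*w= 16*w^2 - 4*w - 2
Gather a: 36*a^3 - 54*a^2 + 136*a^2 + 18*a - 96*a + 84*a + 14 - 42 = 36*a^3 + 82*a^2 + 6*a - 28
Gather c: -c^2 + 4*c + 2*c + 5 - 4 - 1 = -c^2 + 6*c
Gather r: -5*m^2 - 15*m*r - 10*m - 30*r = -5*m^2 - 10*m + r*(-15*m - 30)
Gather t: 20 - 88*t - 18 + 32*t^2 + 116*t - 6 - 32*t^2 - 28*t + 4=0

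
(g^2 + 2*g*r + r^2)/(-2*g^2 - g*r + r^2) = (g + r)/(-2*g + r)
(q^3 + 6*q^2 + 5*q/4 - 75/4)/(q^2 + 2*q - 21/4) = (2*q^2 + 15*q + 25)/(2*q + 7)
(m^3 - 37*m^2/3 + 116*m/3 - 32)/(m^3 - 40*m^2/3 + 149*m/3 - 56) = (3*m - 4)/(3*m - 7)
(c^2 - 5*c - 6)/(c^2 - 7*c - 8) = (c - 6)/(c - 8)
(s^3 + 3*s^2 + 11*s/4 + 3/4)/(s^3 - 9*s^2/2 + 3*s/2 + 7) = (4*s^2 + 8*s + 3)/(2*(2*s^2 - 11*s + 14))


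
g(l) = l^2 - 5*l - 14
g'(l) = 2*l - 5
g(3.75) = -18.69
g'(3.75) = 2.50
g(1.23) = -18.64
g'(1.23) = -2.54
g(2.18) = -20.15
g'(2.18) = -0.64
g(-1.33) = -5.58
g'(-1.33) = -7.66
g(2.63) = -20.23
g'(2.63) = 0.26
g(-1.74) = -2.27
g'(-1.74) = -8.48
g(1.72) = -19.64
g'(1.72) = -1.56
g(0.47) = -16.13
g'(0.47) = -4.06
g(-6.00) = 52.00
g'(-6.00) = -17.00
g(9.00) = 22.00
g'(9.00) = 13.00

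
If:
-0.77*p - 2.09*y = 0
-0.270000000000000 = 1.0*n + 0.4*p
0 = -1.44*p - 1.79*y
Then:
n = -0.27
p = 0.00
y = 0.00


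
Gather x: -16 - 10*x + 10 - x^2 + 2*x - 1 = -x^2 - 8*x - 7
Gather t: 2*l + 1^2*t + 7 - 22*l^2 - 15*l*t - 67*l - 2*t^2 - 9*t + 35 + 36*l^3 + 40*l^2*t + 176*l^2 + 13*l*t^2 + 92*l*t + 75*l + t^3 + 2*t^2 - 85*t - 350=36*l^3 + 154*l^2 + 13*l*t^2 + 10*l + t^3 + t*(40*l^2 + 77*l - 93) - 308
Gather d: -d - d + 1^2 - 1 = -2*d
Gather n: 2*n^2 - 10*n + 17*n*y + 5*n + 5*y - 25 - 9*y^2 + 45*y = 2*n^2 + n*(17*y - 5) - 9*y^2 + 50*y - 25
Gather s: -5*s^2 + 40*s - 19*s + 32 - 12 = -5*s^2 + 21*s + 20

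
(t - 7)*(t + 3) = t^2 - 4*t - 21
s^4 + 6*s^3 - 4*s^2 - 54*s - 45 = (s - 3)*(s + 1)*(s + 3)*(s + 5)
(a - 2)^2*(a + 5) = a^3 + a^2 - 16*a + 20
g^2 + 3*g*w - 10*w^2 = (g - 2*w)*(g + 5*w)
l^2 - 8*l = l*(l - 8)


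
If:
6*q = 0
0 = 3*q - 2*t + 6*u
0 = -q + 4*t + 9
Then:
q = 0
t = -9/4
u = -3/4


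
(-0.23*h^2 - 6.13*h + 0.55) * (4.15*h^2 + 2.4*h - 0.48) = -0.9545*h^4 - 25.9915*h^3 - 12.3191*h^2 + 4.2624*h - 0.264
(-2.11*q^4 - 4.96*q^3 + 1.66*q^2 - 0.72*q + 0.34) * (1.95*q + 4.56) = -4.1145*q^5 - 19.2936*q^4 - 19.3806*q^3 + 6.1656*q^2 - 2.6202*q + 1.5504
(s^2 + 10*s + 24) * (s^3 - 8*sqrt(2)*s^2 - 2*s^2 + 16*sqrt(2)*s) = s^5 - 8*sqrt(2)*s^4 + 8*s^4 - 64*sqrt(2)*s^3 + 4*s^3 - 48*s^2 - 32*sqrt(2)*s^2 + 384*sqrt(2)*s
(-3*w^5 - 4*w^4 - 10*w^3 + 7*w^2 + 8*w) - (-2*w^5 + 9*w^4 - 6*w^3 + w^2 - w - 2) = -w^5 - 13*w^4 - 4*w^3 + 6*w^2 + 9*w + 2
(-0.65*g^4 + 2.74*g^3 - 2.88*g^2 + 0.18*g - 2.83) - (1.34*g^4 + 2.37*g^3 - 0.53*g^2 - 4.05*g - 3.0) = -1.99*g^4 + 0.37*g^3 - 2.35*g^2 + 4.23*g + 0.17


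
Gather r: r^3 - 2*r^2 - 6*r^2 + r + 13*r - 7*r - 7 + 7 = r^3 - 8*r^2 + 7*r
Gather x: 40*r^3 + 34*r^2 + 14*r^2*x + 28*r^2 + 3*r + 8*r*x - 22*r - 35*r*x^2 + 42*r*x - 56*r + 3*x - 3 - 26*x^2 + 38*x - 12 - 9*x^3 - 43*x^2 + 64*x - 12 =40*r^3 + 62*r^2 - 75*r - 9*x^3 + x^2*(-35*r - 69) + x*(14*r^2 + 50*r + 105) - 27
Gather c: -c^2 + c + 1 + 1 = -c^2 + c + 2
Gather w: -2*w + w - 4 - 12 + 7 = -w - 9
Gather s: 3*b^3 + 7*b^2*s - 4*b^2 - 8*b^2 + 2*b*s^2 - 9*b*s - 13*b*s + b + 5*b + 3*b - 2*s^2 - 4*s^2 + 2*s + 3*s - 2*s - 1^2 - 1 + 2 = 3*b^3 - 12*b^2 + 9*b + s^2*(2*b - 6) + s*(7*b^2 - 22*b + 3)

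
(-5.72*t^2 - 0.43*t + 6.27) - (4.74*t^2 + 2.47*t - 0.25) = -10.46*t^2 - 2.9*t + 6.52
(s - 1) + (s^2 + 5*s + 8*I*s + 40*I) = s^2 + 6*s + 8*I*s - 1 + 40*I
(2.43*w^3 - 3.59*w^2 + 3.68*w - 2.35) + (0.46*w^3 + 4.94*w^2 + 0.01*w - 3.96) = 2.89*w^3 + 1.35*w^2 + 3.69*w - 6.31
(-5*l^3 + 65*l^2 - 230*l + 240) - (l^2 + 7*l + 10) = -5*l^3 + 64*l^2 - 237*l + 230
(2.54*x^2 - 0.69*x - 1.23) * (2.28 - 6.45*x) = -16.383*x^3 + 10.2417*x^2 + 6.3603*x - 2.8044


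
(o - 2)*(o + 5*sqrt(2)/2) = o^2 - 2*o + 5*sqrt(2)*o/2 - 5*sqrt(2)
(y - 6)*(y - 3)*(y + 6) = y^3 - 3*y^2 - 36*y + 108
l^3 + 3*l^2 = l^2*(l + 3)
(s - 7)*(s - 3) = s^2 - 10*s + 21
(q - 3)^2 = q^2 - 6*q + 9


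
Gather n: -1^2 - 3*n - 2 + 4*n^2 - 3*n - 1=4*n^2 - 6*n - 4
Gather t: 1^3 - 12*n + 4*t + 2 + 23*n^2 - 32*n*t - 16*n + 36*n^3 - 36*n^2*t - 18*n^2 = 36*n^3 + 5*n^2 - 28*n + t*(-36*n^2 - 32*n + 4) + 3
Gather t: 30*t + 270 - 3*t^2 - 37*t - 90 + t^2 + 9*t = -2*t^2 + 2*t + 180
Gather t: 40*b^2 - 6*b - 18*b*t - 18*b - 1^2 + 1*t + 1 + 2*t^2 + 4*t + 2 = 40*b^2 - 24*b + 2*t^2 + t*(5 - 18*b) + 2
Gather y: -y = -y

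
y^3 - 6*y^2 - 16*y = y*(y - 8)*(y + 2)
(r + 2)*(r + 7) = r^2 + 9*r + 14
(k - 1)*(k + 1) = k^2 - 1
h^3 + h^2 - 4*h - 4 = (h - 2)*(h + 1)*(h + 2)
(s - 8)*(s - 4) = s^2 - 12*s + 32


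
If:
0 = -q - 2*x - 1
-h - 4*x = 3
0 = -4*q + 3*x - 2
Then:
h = -25/11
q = -7/11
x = -2/11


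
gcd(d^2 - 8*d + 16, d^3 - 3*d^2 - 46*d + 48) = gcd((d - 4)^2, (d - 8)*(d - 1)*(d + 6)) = 1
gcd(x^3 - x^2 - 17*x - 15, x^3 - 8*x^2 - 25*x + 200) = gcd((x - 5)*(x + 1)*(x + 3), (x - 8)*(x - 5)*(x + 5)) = x - 5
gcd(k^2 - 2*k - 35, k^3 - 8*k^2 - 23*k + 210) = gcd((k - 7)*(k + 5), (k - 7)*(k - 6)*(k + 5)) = k^2 - 2*k - 35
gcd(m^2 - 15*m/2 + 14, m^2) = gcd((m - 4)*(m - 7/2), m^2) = 1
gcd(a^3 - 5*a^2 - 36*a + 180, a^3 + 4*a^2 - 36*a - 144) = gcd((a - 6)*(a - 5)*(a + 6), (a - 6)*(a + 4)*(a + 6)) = a^2 - 36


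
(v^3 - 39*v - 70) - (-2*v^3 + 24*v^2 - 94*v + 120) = 3*v^3 - 24*v^2 + 55*v - 190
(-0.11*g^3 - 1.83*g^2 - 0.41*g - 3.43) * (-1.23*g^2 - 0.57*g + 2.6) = 0.1353*g^5 + 2.3136*g^4 + 1.2614*g^3 - 0.3054*g^2 + 0.8891*g - 8.918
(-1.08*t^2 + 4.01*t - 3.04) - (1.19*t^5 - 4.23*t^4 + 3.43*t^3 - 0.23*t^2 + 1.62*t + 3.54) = -1.19*t^5 + 4.23*t^4 - 3.43*t^3 - 0.85*t^2 + 2.39*t - 6.58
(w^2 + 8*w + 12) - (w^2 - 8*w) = 16*w + 12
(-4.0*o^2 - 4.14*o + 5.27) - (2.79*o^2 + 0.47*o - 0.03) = -6.79*o^2 - 4.61*o + 5.3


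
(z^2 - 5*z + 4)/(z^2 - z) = (z - 4)/z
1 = 1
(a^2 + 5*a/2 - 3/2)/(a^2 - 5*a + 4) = (2*a^2 + 5*a - 3)/(2*(a^2 - 5*a + 4))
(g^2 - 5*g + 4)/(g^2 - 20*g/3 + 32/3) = 3*(g - 1)/(3*g - 8)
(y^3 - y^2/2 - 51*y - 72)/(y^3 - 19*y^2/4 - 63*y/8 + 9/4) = 4*(y^2 - 2*y - 48)/(4*y^2 - 25*y + 6)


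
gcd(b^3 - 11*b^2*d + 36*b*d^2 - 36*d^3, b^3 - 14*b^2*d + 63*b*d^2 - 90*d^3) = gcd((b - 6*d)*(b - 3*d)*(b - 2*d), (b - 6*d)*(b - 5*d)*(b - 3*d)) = b^2 - 9*b*d + 18*d^2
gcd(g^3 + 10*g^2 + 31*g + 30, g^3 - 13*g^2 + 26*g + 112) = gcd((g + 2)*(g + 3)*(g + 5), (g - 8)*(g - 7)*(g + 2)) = g + 2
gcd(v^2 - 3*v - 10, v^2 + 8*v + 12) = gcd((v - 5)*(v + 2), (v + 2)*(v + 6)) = v + 2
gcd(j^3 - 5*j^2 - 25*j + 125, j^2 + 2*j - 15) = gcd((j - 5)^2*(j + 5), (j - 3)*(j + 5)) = j + 5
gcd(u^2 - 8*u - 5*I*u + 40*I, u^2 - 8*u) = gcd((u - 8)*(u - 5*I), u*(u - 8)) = u - 8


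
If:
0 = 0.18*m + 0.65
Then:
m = -3.61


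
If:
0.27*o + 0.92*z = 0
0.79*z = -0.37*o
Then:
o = 0.00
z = 0.00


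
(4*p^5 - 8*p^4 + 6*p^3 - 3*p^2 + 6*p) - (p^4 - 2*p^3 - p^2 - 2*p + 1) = 4*p^5 - 9*p^4 + 8*p^3 - 2*p^2 + 8*p - 1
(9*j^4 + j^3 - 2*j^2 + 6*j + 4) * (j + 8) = 9*j^5 + 73*j^4 + 6*j^3 - 10*j^2 + 52*j + 32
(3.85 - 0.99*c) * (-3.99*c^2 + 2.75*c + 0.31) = 3.9501*c^3 - 18.084*c^2 + 10.2806*c + 1.1935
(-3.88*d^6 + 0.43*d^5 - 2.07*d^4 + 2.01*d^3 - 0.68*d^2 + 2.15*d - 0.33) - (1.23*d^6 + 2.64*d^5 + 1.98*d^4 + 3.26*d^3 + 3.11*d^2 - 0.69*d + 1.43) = -5.11*d^6 - 2.21*d^5 - 4.05*d^4 - 1.25*d^3 - 3.79*d^2 + 2.84*d - 1.76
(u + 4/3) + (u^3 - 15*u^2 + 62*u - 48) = u^3 - 15*u^2 + 63*u - 140/3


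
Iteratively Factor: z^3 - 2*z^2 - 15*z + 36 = (z - 3)*(z^2 + z - 12) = (z - 3)*(z + 4)*(z - 3)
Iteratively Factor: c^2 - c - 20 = (c + 4)*(c - 5)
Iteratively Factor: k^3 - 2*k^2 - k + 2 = (k + 1)*(k^2 - 3*k + 2) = (k - 1)*(k + 1)*(k - 2)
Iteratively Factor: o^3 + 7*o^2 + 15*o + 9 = (o + 3)*(o^2 + 4*o + 3) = (o + 1)*(o + 3)*(o + 3)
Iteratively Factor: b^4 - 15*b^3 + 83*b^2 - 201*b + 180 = (b - 4)*(b^3 - 11*b^2 + 39*b - 45) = (b - 5)*(b - 4)*(b^2 - 6*b + 9) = (b - 5)*(b - 4)*(b - 3)*(b - 3)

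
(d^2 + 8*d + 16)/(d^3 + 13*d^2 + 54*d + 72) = (d + 4)/(d^2 + 9*d + 18)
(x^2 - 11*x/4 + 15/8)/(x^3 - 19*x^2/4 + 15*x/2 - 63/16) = 2*(4*x - 5)/(8*x^2 - 26*x + 21)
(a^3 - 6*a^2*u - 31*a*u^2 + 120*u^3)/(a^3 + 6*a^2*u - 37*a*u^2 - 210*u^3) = (-a^2 + 11*a*u - 24*u^2)/(-a^2 - a*u + 42*u^2)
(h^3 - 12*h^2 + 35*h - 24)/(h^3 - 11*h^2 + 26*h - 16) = (h - 3)/(h - 2)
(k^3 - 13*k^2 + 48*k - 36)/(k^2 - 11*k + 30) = (k^2 - 7*k + 6)/(k - 5)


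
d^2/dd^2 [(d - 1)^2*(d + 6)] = 6*d + 8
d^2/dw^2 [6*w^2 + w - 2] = 12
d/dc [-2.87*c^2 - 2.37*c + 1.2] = -5.74*c - 2.37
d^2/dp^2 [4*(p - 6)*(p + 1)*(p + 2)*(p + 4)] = 48*p^2 + 24*p - 224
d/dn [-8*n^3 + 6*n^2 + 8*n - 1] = -24*n^2 + 12*n + 8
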